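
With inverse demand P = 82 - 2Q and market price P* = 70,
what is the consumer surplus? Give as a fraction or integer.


Maximum willingness to pay (at Q=0): P_max = 82
Quantity demanded at P* = 70:
Q* = (82 - 70)/2 = 6
CS = (1/2) * Q* * (P_max - P*)
CS = (1/2) * 6 * (82 - 70)
CS = (1/2) * 6 * 12 = 36

36


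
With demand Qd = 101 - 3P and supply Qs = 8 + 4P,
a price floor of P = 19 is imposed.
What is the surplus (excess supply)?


At P = 19:
Qd = 101 - 3*19 = 44
Qs = 8 + 4*19 = 84
Surplus = Qs - Qd = 84 - 44 = 40

40


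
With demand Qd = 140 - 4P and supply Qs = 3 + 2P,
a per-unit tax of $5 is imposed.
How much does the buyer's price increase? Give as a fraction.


With a per-unit tax, the buyer's price increase depends on relative slopes.
Supply slope: d = 2, Demand slope: b = 4
Buyer's price increase = d * tax / (b + d)
= 2 * 5 / (4 + 2)
= 10 / 6 = 5/3

5/3


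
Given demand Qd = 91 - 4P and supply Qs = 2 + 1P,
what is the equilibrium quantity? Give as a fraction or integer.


First find equilibrium price:
91 - 4P = 2 + 1P
P* = 89/5 = 89/5
Then substitute into demand:
Q* = 91 - 4 * 89/5 = 99/5

99/5


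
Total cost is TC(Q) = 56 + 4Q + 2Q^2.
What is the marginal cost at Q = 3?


MC = dTC/dQ = 4 + 2*2*Q
At Q = 3:
MC = 4 + 4*3
MC = 4 + 12 = 16

16


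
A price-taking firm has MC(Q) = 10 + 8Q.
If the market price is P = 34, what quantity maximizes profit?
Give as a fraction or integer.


In perfect competition, profit is maximized where P = MC.
34 = 10 + 8Q
24 = 8Q
Q* = 24/8 = 3

3


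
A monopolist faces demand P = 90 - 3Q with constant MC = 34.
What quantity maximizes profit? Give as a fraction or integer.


TR = P*Q = (90 - 3Q)Q = 90Q - 3Q^2
MR = dTR/dQ = 90 - 6Q
Set MR = MC:
90 - 6Q = 34
56 = 6Q
Q* = 56/6 = 28/3

28/3


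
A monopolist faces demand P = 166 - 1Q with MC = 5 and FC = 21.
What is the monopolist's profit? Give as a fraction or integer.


MR = MC: 166 - 2Q = 5
Q* = 161/2
P* = 166 - 1*161/2 = 171/2
Profit = (P* - MC)*Q* - FC
= (171/2 - 5)*161/2 - 21
= 161/2*161/2 - 21
= 25921/4 - 21 = 25837/4

25837/4


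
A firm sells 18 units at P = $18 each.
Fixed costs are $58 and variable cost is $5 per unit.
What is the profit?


Total Revenue = P * Q = 18 * 18 = $324
Total Cost = FC + VC*Q = 58 + 5*18 = $148
Profit = TR - TC = 324 - 148 = $176

$176


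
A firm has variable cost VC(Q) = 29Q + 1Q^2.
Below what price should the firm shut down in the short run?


AVC(Q) = VC(Q)/Q = 29 + 1Q
AVC is increasing in Q, so minimum AVC is at Q -> 0+.
Min AVC = 29
The firm should shut down if P < 29.

29


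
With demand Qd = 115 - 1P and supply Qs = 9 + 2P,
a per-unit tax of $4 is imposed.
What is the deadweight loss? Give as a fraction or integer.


Pre-tax equilibrium quantity: Q* = 239/3
Post-tax equilibrium quantity: Q_tax = 77
Reduction in quantity: Q* - Q_tax = 8/3
DWL = (1/2) * tax * (Q* - Q_tax)
DWL = (1/2) * 4 * 8/3 = 16/3

16/3


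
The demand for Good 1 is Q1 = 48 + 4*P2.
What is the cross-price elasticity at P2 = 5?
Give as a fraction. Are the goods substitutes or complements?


dQ1/dP2 = 4
At P2 = 5: Q1 = 48 + 4*5 = 68
Exy = (dQ1/dP2)(P2/Q1) = 4 * 5 / 68 = 5/17
Since Exy > 0, the goods are substitutes.

5/17 (substitutes)


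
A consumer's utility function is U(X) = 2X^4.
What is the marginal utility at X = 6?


MU = dU/dX = 2*4*X^(4-1)
MU = 8*X^3
At X = 6:
MU = 8 * 6^3
MU = 8 * 216 = 1728

1728


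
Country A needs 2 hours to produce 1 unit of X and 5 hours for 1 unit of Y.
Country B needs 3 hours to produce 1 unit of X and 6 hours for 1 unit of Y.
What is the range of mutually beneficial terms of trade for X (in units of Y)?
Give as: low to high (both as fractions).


Opportunity cost of X for Country A = hours_X / hours_Y = 2/5 = 2/5 units of Y
Opportunity cost of X for Country B = hours_X / hours_Y = 3/6 = 1/2 units of Y
Terms of trade must be between the two opportunity costs.
Range: 2/5 to 1/2

2/5 to 1/2


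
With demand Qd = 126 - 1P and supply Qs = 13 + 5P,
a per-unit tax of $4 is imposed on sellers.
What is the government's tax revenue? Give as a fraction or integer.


With tax on sellers, new supply: Qs' = 13 + 5(P - 4)
= 5P - 7
New equilibrium quantity:
Q_new = 623/6
Tax revenue = tax * Q_new = 4 * 623/6 = 1246/3

1246/3


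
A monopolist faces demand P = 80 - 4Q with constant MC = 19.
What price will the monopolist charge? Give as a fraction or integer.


MR = 80 - 8Q
Set MR = MC: 80 - 8Q = 19
Q* = 61/8
Substitute into demand:
P* = 80 - 4*61/8 = 99/2

99/2


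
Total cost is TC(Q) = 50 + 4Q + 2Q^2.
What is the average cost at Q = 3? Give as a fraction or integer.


TC(3) = 50 + 4*3 + 2*3^2
TC(3) = 50 + 12 + 18 = 80
AC = TC/Q = 80/3 = 80/3

80/3


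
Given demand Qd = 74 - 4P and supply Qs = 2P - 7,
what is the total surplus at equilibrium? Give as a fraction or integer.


Find equilibrium: 74 - 4P = 2P - 7
74 + 7 = 6P
P* = 81/6 = 27/2
Q* = 2*27/2 - 7 = 20
Inverse demand: P = 37/2 - Q/4, so P_max = 37/2
Inverse supply: P = 7/2 + Q/2, so P_min = 7/2
CS = (1/2) * 20 * (37/2 - 27/2) = 50
PS = (1/2) * 20 * (27/2 - 7/2) = 100
TS = CS + PS = 50 + 100 = 150

150


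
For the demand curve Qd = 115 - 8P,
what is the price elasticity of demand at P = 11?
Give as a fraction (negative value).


dQ/dP = -8
At P = 11: Q = 115 - 8*11 = 27
E = (dQ/dP)(P/Q) = (-8)(11/27) = -88/27

-88/27


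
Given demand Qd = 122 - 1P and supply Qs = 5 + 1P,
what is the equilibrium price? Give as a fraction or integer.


At equilibrium, Qd = Qs.
122 - 1P = 5 + 1P
122 - 5 = 1P + 1P
117 = 2P
P* = 117/2 = 117/2

117/2


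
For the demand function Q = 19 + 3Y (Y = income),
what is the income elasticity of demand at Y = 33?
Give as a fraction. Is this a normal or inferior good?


dQ/dY = 3
At Y = 33: Q = 19 + 3*33 = 118
Ey = (dQ/dY)(Y/Q) = 3 * 33 / 118 = 99/118
Since Ey > 0, this is a normal good.

99/118 (normal good)


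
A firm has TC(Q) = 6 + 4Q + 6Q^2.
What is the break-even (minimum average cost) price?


AC(Q) = 6/Q + 4 + 6Q
To minimize: dAC/dQ = -6/Q^2 + 6 = 0
Q^2 = 6/6 = 1
Q* = 1
Min AC = 6/1 + 4 + 6*1
Min AC = 6 + 4 + 6 = 16

16


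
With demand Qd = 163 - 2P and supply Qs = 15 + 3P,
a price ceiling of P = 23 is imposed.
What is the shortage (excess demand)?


At P = 23:
Qd = 163 - 2*23 = 117
Qs = 15 + 3*23 = 84
Shortage = Qd - Qs = 117 - 84 = 33

33


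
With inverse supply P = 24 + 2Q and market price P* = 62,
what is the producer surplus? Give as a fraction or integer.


Minimum supply price (at Q=0): P_min = 24
Quantity supplied at P* = 62:
Q* = (62 - 24)/2 = 19
PS = (1/2) * Q* * (P* - P_min)
PS = (1/2) * 19 * (62 - 24)
PS = (1/2) * 19 * 38 = 361

361


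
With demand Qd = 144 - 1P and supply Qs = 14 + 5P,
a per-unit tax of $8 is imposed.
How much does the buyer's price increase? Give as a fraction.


With a per-unit tax, the buyer's price increase depends on relative slopes.
Supply slope: d = 5, Demand slope: b = 1
Buyer's price increase = d * tax / (b + d)
= 5 * 8 / (1 + 5)
= 40 / 6 = 20/3

20/3


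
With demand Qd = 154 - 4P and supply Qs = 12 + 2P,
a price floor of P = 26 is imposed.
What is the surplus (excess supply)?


At P = 26:
Qd = 154 - 4*26 = 50
Qs = 12 + 2*26 = 64
Surplus = Qs - Qd = 64 - 50 = 14

14


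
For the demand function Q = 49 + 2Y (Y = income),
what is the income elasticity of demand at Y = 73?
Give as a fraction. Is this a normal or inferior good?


dQ/dY = 2
At Y = 73: Q = 49 + 2*73 = 195
Ey = (dQ/dY)(Y/Q) = 2 * 73 / 195 = 146/195
Since Ey > 0, this is a normal good.

146/195 (normal good)


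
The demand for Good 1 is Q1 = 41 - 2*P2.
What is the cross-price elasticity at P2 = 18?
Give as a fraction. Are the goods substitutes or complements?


dQ1/dP2 = -2
At P2 = 18: Q1 = 41 - 2*18 = 5
Exy = (dQ1/dP2)(P2/Q1) = -2 * 18 / 5 = -36/5
Since Exy < 0, the goods are complements.

-36/5 (complements)


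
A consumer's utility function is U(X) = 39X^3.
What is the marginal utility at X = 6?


MU = dU/dX = 39*3*X^(3-1)
MU = 117*X^2
At X = 6:
MU = 117 * 6^2
MU = 117 * 36 = 4212

4212


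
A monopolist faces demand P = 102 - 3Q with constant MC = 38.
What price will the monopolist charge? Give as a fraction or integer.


MR = 102 - 6Q
Set MR = MC: 102 - 6Q = 38
Q* = 32/3
Substitute into demand:
P* = 102 - 3*32/3 = 70

70


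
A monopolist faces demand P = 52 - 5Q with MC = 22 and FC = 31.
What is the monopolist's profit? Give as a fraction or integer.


MR = MC: 52 - 10Q = 22
Q* = 3
P* = 52 - 5*3 = 37
Profit = (P* - MC)*Q* - FC
= (37 - 22)*3 - 31
= 15*3 - 31
= 45 - 31 = 14

14


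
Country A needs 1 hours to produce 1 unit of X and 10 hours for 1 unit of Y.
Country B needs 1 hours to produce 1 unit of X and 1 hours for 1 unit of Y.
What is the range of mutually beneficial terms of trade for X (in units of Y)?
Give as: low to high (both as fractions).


Opportunity cost of X for Country A = hours_X / hours_Y = 1/10 = 1/10 units of Y
Opportunity cost of X for Country B = hours_X / hours_Y = 1/1 = 1 units of Y
Terms of trade must be between the two opportunity costs.
Range: 1/10 to 1

1/10 to 1


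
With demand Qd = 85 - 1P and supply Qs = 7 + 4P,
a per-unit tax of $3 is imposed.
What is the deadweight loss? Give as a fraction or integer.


Pre-tax equilibrium quantity: Q* = 347/5
Post-tax equilibrium quantity: Q_tax = 67
Reduction in quantity: Q* - Q_tax = 12/5
DWL = (1/2) * tax * (Q* - Q_tax)
DWL = (1/2) * 3 * 12/5 = 18/5

18/5


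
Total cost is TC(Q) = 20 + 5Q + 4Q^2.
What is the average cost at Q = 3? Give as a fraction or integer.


TC(3) = 20 + 5*3 + 4*3^2
TC(3) = 20 + 15 + 36 = 71
AC = TC/Q = 71/3 = 71/3

71/3


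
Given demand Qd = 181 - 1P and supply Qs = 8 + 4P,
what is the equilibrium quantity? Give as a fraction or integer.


First find equilibrium price:
181 - 1P = 8 + 4P
P* = 173/5 = 173/5
Then substitute into demand:
Q* = 181 - 1 * 173/5 = 732/5

732/5


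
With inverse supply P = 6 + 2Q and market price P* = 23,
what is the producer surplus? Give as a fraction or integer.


Minimum supply price (at Q=0): P_min = 6
Quantity supplied at P* = 23:
Q* = (23 - 6)/2 = 17/2
PS = (1/2) * Q* * (P* - P_min)
PS = (1/2) * 17/2 * (23 - 6)
PS = (1/2) * 17/2 * 17 = 289/4

289/4


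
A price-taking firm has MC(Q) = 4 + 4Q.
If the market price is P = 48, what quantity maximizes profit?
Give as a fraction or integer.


In perfect competition, profit is maximized where P = MC.
48 = 4 + 4Q
44 = 4Q
Q* = 44/4 = 11

11


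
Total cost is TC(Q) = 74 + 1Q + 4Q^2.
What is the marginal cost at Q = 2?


MC = dTC/dQ = 1 + 2*4*Q
At Q = 2:
MC = 1 + 8*2
MC = 1 + 16 = 17

17


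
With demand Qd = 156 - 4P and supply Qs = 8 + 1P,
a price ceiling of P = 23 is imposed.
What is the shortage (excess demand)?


At P = 23:
Qd = 156 - 4*23 = 64
Qs = 8 + 1*23 = 31
Shortage = Qd - Qs = 64 - 31 = 33

33


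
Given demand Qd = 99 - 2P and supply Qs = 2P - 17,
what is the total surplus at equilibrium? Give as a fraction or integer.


Find equilibrium: 99 - 2P = 2P - 17
99 + 17 = 4P
P* = 116/4 = 29
Q* = 2*29 - 17 = 41
Inverse demand: P = 99/2 - Q/2, so P_max = 99/2
Inverse supply: P = 17/2 + Q/2, so P_min = 17/2
CS = (1/2) * 41 * (99/2 - 29) = 1681/4
PS = (1/2) * 41 * (29 - 17/2) = 1681/4
TS = CS + PS = 1681/4 + 1681/4 = 1681/2

1681/2


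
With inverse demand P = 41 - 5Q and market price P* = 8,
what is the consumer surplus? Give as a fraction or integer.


Maximum willingness to pay (at Q=0): P_max = 41
Quantity demanded at P* = 8:
Q* = (41 - 8)/5 = 33/5
CS = (1/2) * Q* * (P_max - P*)
CS = (1/2) * 33/5 * (41 - 8)
CS = (1/2) * 33/5 * 33 = 1089/10

1089/10


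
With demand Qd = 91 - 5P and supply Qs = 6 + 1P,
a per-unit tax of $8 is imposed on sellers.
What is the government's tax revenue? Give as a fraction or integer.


With tax on sellers, new supply: Qs' = 6 + 1(P - 8)
= 1P - 2
New equilibrium quantity:
Q_new = 27/2
Tax revenue = tax * Q_new = 8 * 27/2 = 108

108


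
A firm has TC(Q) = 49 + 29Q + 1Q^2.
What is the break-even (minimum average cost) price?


AC(Q) = 49/Q + 29 + 1Q
To minimize: dAC/dQ = -49/Q^2 + 1 = 0
Q^2 = 49/1 = 49
Q* = 7
Min AC = 49/7 + 29 + 1*7
Min AC = 7 + 29 + 7 = 43

43


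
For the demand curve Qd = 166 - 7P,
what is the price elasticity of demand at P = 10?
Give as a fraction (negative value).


dQ/dP = -7
At P = 10: Q = 166 - 7*10 = 96
E = (dQ/dP)(P/Q) = (-7)(10/96) = -35/48

-35/48


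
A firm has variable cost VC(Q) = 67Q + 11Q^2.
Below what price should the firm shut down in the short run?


AVC(Q) = VC(Q)/Q = 67 + 11Q
AVC is increasing in Q, so minimum AVC is at Q -> 0+.
Min AVC = 67
The firm should shut down if P < 67.

67


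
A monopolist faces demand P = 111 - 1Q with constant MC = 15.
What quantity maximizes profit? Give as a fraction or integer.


TR = P*Q = (111 - 1Q)Q = 111Q - 1Q^2
MR = dTR/dQ = 111 - 2Q
Set MR = MC:
111 - 2Q = 15
96 = 2Q
Q* = 96/2 = 48

48


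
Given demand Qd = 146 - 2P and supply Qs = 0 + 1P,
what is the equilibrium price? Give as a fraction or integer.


At equilibrium, Qd = Qs.
146 - 2P = 0 + 1P
146 - 0 = 2P + 1P
146 = 3P
P* = 146/3 = 146/3

146/3


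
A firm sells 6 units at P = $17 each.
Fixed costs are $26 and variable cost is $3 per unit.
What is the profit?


Total Revenue = P * Q = 17 * 6 = $102
Total Cost = FC + VC*Q = 26 + 3*6 = $44
Profit = TR - TC = 102 - 44 = $58

$58


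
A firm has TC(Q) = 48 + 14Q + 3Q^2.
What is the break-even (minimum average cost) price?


AC(Q) = 48/Q + 14 + 3Q
To minimize: dAC/dQ = -48/Q^2 + 3 = 0
Q^2 = 48/3 = 16
Q* = 4
Min AC = 48/4 + 14 + 3*4
Min AC = 12 + 14 + 12 = 38

38


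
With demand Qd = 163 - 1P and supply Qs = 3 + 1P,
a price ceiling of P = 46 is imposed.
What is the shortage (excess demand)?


At P = 46:
Qd = 163 - 1*46 = 117
Qs = 3 + 1*46 = 49
Shortage = Qd - Qs = 117 - 49 = 68

68


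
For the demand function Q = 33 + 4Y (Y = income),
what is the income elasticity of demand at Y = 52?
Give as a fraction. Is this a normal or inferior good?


dQ/dY = 4
At Y = 52: Q = 33 + 4*52 = 241
Ey = (dQ/dY)(Y/Q) = 4 * 52 / 241 = 208/241
Since Ey > 0, this is a normal good.

208/241 (normal good)


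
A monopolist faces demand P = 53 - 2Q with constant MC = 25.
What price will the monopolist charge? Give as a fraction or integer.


MR = 53 - 4Q
Set MR = MC: 53 - 4Q = 25
Q* = 7
Substitute into demand:
P* = 53 - 2*7 = 39

39


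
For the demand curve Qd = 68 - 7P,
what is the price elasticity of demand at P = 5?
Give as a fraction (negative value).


dQ/dP = -7
At P = 5: Q = 68 - 7*5 = 33
E = (dQ/dP)(P/Q) = (-7)(5/33) = -35/33

-35/33


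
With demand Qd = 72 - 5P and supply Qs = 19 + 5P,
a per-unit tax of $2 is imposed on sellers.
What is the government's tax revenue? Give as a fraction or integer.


With tax on sellers, new supply: Qs' = 19 + 5(P - 2)
= 9 + 5P
New equilibrium quantity:
Q_new = 81/2
Tax revenue = tax * Q_new = 2 * 81/2 = 81

81


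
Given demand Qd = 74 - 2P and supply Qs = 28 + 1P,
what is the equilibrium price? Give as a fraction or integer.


At equilibrium, Qd = Qs.
74 - 2P = 28 + 1P
74 - 28 = 2P + 1P
46 = 3P
P* = 46/3 = 46/3

46/3


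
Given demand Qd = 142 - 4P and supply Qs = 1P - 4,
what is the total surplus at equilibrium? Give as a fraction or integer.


Find equilibrium: 142 - 4P = 1P - 4
142 + 4 = 5P
P* = 146/5 = 146/5
Q* = 1*146/5 - 4 = 126/5
Inverse demand: P = 71/2 - Q/4, so P_max = 71/2
Inverse supply: P = 4 + Q/1, so P_min = 4
CS = (1/2) * 126/5 * (71/2 - 146/5) = 3969/50
PS = (1/2) * 126/5 * (146/5 - 4) = 7938/25
TS = CS + PS = 3969/50 + 7938/25 = 3969/10

3969/10


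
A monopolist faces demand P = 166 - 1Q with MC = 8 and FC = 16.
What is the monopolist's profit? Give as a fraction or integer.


MR = MC: 166 - 2Q = 8
Q* = 79
P* = 166 - 1*79 = 87
Profit = (P* - MC)*Q* - FC
= (87 - 8)*79 - 16
= 79*79 - 16
= 6241 - 16 = 6225

6225


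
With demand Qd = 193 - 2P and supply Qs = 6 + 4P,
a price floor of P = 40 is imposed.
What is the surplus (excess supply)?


At P = 40:
Qd = 193 - 2*40 = 113
Qs = 6 + 4*40 = 166
Surplus = Qs - Qd = 166 - 113 = 53

53


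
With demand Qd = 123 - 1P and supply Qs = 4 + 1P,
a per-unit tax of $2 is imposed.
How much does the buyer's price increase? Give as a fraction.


With a per-unit tax, the buyer's price increase depends on relative slopes.
Supply slope: d = 1, Demand slope: b = 1
Buyer's price increase = d * tax / (b + d)
= 1 * 2 / (1 + 1)
= 2 / 2 = 1

1


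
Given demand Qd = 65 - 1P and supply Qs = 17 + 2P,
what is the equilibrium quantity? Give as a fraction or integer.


First find equilibrium price:
65 - 1P = 17 + 2P
P* = 48/3 = 16
Then substitute into demand:
Q* = 65 - 1 * 16 = 49

49


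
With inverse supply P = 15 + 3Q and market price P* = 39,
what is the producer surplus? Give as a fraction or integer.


Minimum supply price (at Q=0): P_min = 15
Quantity supplied at P* = 39:
Q* = (39 - 15)/3 = 8
PS = (1/2) * Q* * (P* - P_min)
PS = (1/2) * 8 * (39 - 15)
PS = (1/2) * 8 * 24 = 96

96


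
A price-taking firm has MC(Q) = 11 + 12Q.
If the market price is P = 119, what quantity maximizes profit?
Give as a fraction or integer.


In perfect competition, profit is maximized where P = MC.
119 = 11 + 12Q
108 = 12Q
Q* = 108/12 = 9

9


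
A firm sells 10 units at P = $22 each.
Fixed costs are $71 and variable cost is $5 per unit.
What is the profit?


Total Revenue = P * Q = 22 * 10 = $220
Total Cost = FC + VC*Q = 71 + 5*10 = $121
Profit = TR - TC = 220 - 121 = $99

$99


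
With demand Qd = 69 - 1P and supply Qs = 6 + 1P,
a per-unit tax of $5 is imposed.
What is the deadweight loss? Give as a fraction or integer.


Pre-tax equilibrium quantity: Q* = 75/2
Post-tax equilibrium quantity: Q_tax = 35
Reduction in quantity: Q* - Q_tax = 5/2
DWL = (1/2) * tax * (Q* - Q_tax)
DWL = (1/2) * 5 * 5/2 = 25/4

25/4


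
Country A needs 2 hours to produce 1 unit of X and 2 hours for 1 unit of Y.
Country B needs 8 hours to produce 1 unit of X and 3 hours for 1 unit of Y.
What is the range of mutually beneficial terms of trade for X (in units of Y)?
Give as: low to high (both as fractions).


Opportunity cost of X for Country A = hours_X / hours_Y = 2/2 = 1 units of Y
Opportunity cost of X for Country B = hours_X / hours_Y = 8/3 = 8/3 units of Y
Terms of trade must be between the two opportunity costs.
Range: 1 to 8/3

1 to 8/3


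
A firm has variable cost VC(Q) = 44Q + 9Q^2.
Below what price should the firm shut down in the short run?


AVC(Q) = VC(Q)/Q = 44 + 9Q
AVC is increasing in Q, so minimum AVC is at Q -> 0+.
Min AVC = 44
The firm should shut down if P < 44.

44


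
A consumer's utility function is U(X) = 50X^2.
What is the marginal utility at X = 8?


MU = dU/dX = 50*2*X^(2-1)
MU = 100*X^1
At X = 8:
MU = 100 * 8^1
MU = 100 * 8 = 800

800


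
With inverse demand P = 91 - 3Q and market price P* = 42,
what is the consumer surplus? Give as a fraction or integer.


Maximum willingness to pay (at Q=0): P_max = 91
Quantity demanded at P* = 42:
Q* = (91 - 42)/3 = 49/3
CS = (1/2) * Q* * (P_max - P*)
CS = (1/2) * 49/3 * (91 - 42)
CS = (1/2) * 49/3 * 49 = 2401/6

2401/6


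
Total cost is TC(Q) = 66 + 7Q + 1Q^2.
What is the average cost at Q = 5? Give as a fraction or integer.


TC(5) = 66 + 7*5 + 1*5^2
TC(5) = 66 + 35 + 25 = 126
AC = TC/Q = 126/5 = 126/5

126/5


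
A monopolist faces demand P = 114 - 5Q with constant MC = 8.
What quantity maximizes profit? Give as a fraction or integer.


TR = P*Q = (114 - 5Q)Q = 114Q - 5Q^2
MR = dTR/dQ = 114 - 10Q
Set MR = MC:
114 - 10Q = 8
106 = 10Q
Q* = 106/10 = 53/5

53/5


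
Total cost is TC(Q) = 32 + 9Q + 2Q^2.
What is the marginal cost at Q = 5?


MC = dTC/dQ = 9 + 2*2*Q
At Q = 5:
MC = 9 + 4*5
MC = 9 + 20 = 29

29


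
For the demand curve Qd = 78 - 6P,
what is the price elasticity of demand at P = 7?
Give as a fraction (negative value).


dQ/dP = -6
At P = 7: Q = 78 - 6*7 = 36
E = (dQ/dP)(P/Q) = (-6)(7/36) = -7/6

-7/6


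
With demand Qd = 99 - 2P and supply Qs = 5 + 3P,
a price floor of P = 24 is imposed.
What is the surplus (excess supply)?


At P = 24:
Qd = 99 - 2*24 = 51
Qs = 5 + 3*24 = 77
Surplus = Qs - Qd = 77 - 51 = 26

26


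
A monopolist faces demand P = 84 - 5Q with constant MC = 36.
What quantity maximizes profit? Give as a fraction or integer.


TR = P*Q = (84 - 5Q)Q = 84Q - 5Q^2
MR = dTR/dQ = 84 - 10Q
Set MR = MC:
84 - 10Q = 36
48 = 10Q
Q* = 48/10 = 24/5

24/5


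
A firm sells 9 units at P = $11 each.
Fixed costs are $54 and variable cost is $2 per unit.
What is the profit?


Total Revenue = P * Q = 11 * 9 = $99
Total Cost = FC + VC*Q = 54 + 2*9 = $72
Profit = TR - TC = 99 - 72 = $27

$27


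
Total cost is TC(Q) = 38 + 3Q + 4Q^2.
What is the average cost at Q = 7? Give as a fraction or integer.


TC(7) = 38 + 3*7 + 4*7^2
TC(7) = 38 + 21 + 196 = 255
AC = TC/Q = 255/7 = 255/7

255/7


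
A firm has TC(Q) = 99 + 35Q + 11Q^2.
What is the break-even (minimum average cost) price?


AC(Q) = 99/Q + 35 + 11Q
To minimize: dAC/dQ = -99/Q^2 + 11 = 0
Q^2 = 99/11 = 9
Q* = 3
Min AC = 99/3 + 35 + 11*3
Min AC = 33 + 35 + 33 = 101

101


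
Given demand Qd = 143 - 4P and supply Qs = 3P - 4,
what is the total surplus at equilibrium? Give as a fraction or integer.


Find equilibrium: 143 - 4P = 3P - 4
143 + 4 = 7P
P* = 147/7 = 21
Q* = 3*21 - 4 = 59
Inverse demand: P = 143/4 - Q/4, so P_max = 143/4
Inverse supply: P = 4/3 + Q/3, so P_min = 4/3
CS = (1/2) * 59 * (143/4 - 21) = 3481/8
PS = (1/2) * 59 * (21 - 4/3) = 3481/6
TS = CS + PS = 3481/8 + 3481/6 = 24367/24

24367/24


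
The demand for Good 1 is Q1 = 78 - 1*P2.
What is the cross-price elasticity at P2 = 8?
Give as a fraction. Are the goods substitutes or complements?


dQ1/dP2 = -1
At P2 = 8: Q1 = 78 - 1*8 = 70
Exy = (dQ1/dP2)(P2/Q1) = -1 * 8 / 70 = -4/35
Since Exy < 0, the goods are complements.

-4/35 (complements)


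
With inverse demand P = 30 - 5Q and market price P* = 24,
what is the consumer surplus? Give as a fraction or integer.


Maximum willingness to pay (at Q=0): P_max = 30
Quantity demanded at P* = 24:
Q* = (30 - 24)/5 = 6/5
CS = (1/2) * Q* * (P_max - P*)
CS = (1/2) * 6/5 * (30 - 24)
CS = (1/2) * 6/5 * 6 = 18/5

18/5


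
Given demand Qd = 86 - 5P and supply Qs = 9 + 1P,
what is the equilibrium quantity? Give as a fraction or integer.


First find equilibrium price:
86 - 5P = 9 + 1P
P* = 77/6 = 77/6
Then substitute into demand:
Q* = 86 - 5 * 77/6 = 131/6

131/6


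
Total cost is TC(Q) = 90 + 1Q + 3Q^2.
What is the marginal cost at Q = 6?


MC = dTC/dQ = 1 + 2*3*Q
At Q = 6:
MC = 1 + 6*6
MC = 1 + 36 = 37

37


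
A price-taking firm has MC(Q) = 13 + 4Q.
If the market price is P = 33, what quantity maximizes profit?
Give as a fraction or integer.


In perfect competition, profit is maximized where P = MC.
33 = 13 + 4Q
20 = 4Q
Q* = 20/4 = 5

5


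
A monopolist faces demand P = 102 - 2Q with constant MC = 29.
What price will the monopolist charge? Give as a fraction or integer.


MR = 102 - 4Q
Set MR = MC: 102 - 4Q = 29
Q* = 73/4
Substitute into demand:
P* = 102 - 2*73/4 = 131/2

131/2


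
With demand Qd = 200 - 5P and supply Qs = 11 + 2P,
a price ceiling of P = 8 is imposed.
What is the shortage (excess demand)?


At P = 8:
Qd = 200 - 5*8 = 160
Qs = 11 + 2*8 = 27
Shortage = Qd - Qs = 160 - 27 = 133

133


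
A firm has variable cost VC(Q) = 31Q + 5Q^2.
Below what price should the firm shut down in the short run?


AVC(Q) = VC(Q)/Q = 31 + 5Q
AVC is increasing in Q, so minimum AVC is at Q -> 0+.
Min AVC = 31
The firm should shut down if P < 31.

31


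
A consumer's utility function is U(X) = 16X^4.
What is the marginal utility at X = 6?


MU = dU/dX = 16*4*X^(4-1)
MU = 64*X^3
At X = 6:
MU = 64 * 6^3
MU = 64 * 216 = 13824

13824


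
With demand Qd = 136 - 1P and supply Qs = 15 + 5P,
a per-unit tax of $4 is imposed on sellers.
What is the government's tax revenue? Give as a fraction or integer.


With tax on sellers, new supply: Qs' = 15 + 5(P - 4)
= 5P - 5
New equilibrium quantity:
Q_new = 225/2
Tax revenue = tax * Q_new = 4 * 225/2 = 450

450


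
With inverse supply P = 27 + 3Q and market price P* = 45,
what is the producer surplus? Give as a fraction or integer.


Minimum supply price (at Q=0): P_min = 27
Quantity supplied at P* = 45:
Q* = (45 - 27)/3 = 6
PS = (1/2) * Q* * (P* - P_min)
PS = (1/2) * 6 * (45 - 27)
PS = (1/2) * 6 * 18 = 54

54


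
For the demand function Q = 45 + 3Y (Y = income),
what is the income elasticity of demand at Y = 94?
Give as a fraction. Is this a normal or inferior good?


dQ/dY = 3
At Y = 94: Q = 45 + 3*94 = 327
Ey = (dQ/dY)(Y/Q) = 3 * 94 / 327 = 94/109
Since Ey > 0, this is a normal good.

94/109 (normal good)


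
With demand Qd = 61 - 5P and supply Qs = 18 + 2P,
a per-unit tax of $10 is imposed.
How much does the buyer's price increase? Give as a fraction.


With a per-unit tax, the buyer's price increase depends on relative slopes.
Supply slope: d = 2, Demand slope: b = 5
Buyer's price increase = d * tax / (b + d)
= 2 * 10 / (5 + 2)
= 20 / 7 = 20/7

20/7


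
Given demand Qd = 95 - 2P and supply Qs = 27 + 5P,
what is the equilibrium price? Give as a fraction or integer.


At equilibrium, Qd = Qs.
95 - 2P = 27 + 5P
95 - 27 = 2P + 5P
68 = 7P
P* = 68/7 = 68/7

68/7


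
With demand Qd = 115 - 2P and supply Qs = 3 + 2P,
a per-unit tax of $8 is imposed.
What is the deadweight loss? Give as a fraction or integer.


Pre-tax equilibrium quantity: Q* = 59
Post-tax equilibrium quantity: Q_tax = 51
Reduction in quantity: Q* - Q_tax = 8
DWL = (1/2) * tax * (Q* - Q_tax)
DWL = (1/2) * 8 * 8 = 32

32


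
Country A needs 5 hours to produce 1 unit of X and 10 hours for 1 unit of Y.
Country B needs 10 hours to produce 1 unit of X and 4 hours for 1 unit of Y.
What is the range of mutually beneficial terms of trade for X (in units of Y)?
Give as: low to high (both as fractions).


Opportunity cost of X for Country A = hours_X / hours_Y = 5/10 = 1/2 units of Y
Opportunity cost of X for Country B = hours_X / hours_Y = 10/4 = 5/2 units of Y
Terms of trade must be between the two opportunity costs.
Range: 1/2 to 5/2

1/2 to 5/2


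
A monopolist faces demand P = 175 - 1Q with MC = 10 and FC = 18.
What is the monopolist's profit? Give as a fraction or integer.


MR = MC: 175 - 2Q = 10
Q* = 165/2
P* = 175 - 1*165/2 = 185/2
Profit = (P* - MC)*Q* - FC
= (185/2 - 10)*165/2 - 18
= 165/2*165/2 - 18
= 27225/4 - 18 = 27153/4

27153/4


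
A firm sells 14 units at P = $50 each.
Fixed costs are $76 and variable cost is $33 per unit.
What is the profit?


Total Revenue = P * Q = 50 * 14 = $700
Total Cost = FC + VC*Q = 76 + 33*14 = $538
Profit = TR - TC = 700 - 538 = $162

$162


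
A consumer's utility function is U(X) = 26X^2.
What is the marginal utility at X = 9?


MU = dU/dX = 26*2*X^(2-1)
MU = 52*X^1
At X = 9:
MU = 52 * 9^1
MU = 52 * 9 = 468

468


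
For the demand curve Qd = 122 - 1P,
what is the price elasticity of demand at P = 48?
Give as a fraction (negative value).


dQ/dP = -1
At P = 48: Q = 122 - 1*48 = 74
E = (dQ/dP)(P/Q) = (-1)(48/74) = -24/37

-24/37


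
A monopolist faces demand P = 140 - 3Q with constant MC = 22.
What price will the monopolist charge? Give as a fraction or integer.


MR = 140 - 6Q
Set MR = MC: 140 - 6Q = 22
Q* = 59/3
Substitute into demand:
P* = 140 - 3*59/3 = 81

81


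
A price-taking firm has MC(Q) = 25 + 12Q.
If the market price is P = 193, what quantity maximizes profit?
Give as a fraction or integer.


In perfect competition, profit is maximized where P = MC.
193 = 25 + 12Q
168 = 12Q
Q* = 168/12 = 14

14


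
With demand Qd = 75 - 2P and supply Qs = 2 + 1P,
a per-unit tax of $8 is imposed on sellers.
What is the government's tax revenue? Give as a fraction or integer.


With tax on sellers, new supply: Qs' = 2 + 1(P - 8)
= 1P - 6
New equilibrium quantity:
Q_new = 21
Tax revenue = tax * Q_new = 8 * 21 = 168

168


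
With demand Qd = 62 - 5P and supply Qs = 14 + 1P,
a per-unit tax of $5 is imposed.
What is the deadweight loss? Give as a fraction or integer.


Pre-tax equilibrium quantity: Q* = 22
Post-tax equilibrium quantity: Q_tax = 107/6
Reduction in quantity: Q* - Q_tax = 25/6
DWL = (1/2) * tax * (Q* - Q_tax)
DWL = (1/2) * 5 * 25/6 = 125/12

125/12


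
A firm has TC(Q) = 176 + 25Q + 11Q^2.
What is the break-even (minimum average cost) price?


AC(Q) = 176/Q + 25 + 11Q
To minimize: dAC/dQ = -176/Q^2 + 11 = 0
Q^2 = 176/11 = 16
Q* = 4
Min AC = 176/4 + 25 + 11*4
Min AC = 44 + 25 + 44 = 113

113


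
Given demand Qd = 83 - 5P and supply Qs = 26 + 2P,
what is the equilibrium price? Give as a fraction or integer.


At equilibrium, Qd = Qs.
83 - 5P = 26 + 2P
83 - 26 = 5P + 2P
57 = 7P
P* = 57/7 = 57/7

57/7


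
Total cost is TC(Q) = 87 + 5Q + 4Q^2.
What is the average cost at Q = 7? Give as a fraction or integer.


TC(7) = 87 + 5*7 + 4*7^2
TC(7) = 87 + 35 + 196 = 318
AC = TC/Q = 318/7 = 318/7

318/7


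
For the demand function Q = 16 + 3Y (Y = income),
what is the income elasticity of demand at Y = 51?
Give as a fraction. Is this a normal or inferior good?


dQ/dY = 3
At Y = 51: Q = 16 + 3*51 = 169
Ey = (dQ/dY)(Y/Q) = 3 * 51 / 169 = 153/169
Since Ey > 0, this is a normal good.

153/169 (normal good)


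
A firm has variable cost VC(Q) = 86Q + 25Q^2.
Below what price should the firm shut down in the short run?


AVC(Q) = VC(Q)/Q = 86 + 25Q
AVC is increasing in Q, so minimum AVC is at Q -> 0+.
Min AVC = 86
The firm should shut down if P < 86.

86


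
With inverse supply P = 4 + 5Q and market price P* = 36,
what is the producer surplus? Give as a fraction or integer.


Minimum supply price (at Q=0): P_min = 4
Quantity supplied at P* = 36:
Q* = (36 - 4)/5 = 32/5
PS = (1/2) * Q* * (P* - P_min)
PS = (1/2) * 32/5 * (36 - 4)
PS = (1/2) * 32/5 * 32 = 512/5

512/5


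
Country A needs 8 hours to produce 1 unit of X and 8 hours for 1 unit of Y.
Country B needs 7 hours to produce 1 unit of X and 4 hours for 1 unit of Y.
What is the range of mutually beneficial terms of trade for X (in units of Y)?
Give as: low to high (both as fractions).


Opportunity cost of X for Country A = hours_X / hours_Y = 8/8 = 1 units of Y
Opportunity cost of X for Country B = hours_X / hours_Y = 7/4 = 7/4 units of Y
Terms of trade must be between the two opportunity costs.
Range: 1 to 7/4

1 to 7/4


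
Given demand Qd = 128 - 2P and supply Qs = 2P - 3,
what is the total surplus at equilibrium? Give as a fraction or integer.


Find equilibrium: 128 - 2P = 2P - 3
128 + 3 = 4P
P* = 131/4 = 131/4
Q* = 2*131/4 - 3 = 125/2
Inverse demand: P = 64 - Q/2, so P_max = 64
Inverse supply: P = 3/2 + Q/2, so P_min = 3/2
CS = (1/2) * 125/2 * (64 - 131/4) = 15625/16
PS = (1/2) * 125/2 * (131/4 - 3/2) = 15625/16
TS = CS + PS = 15625/16 + 15625/16 = 15625/8

15625/8


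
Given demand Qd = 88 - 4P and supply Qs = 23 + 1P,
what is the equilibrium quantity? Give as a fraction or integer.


First find equilibrium price:
88 - 4P = 23 + 1P
P* = 65/5 = 13
Then substitute into demand:
Q* = 88 - 4 * 13 = 36

36


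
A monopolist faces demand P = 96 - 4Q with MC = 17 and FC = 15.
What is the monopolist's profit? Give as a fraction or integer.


MR = MC: 96 - 8Q = 17
Q* = 79/8
P* = 96 - 4*79/8 = 113/2
Profit = (P* - MC)*Q* - FC
= (113/2 - 17)*79/8 - 15
= 79/2*79/8 - 15
= 6241/16 - 15 = 6001/16

6001/16


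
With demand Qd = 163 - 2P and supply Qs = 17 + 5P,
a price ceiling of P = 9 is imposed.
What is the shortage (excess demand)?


At P = 9:
Qd = 163 - 2*9 = 145
Qs = 17 + 5*9 = 62
Shortage = Qd - Qs = 145 - 62 = 83

83


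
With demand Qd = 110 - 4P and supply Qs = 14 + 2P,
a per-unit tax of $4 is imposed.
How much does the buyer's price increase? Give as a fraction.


With a per-unit tax, the buyer's price increase depends on relative slopes.
Supply slope: d = 2, Demand slope: b = 4
Buyer's price increase = d * tax / (b + d)
= 2 * 4 / (4 + 2)
= 8 / 6 = 4/3

4/3


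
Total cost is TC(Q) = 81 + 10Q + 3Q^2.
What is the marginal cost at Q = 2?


MC = dTC/dQ = 10 + 2*3*Q
At Q = 2:
MC = 10 + 6*2
MC = 10 + 12 = 22

22


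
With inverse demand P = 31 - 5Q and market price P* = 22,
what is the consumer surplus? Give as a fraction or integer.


Maximum willingness to pay (at Q=0): P_max = 31
Quantity demanded at P* = 22:
Q* = (31 - 22)/5 = 9/5
CS = (1/2) * Q* * (P_max - P*)
CS = (1/2) * 9/5 * (31 - 22)
CS = (1/2) * 9/5 * 9 = 81/10

81/10


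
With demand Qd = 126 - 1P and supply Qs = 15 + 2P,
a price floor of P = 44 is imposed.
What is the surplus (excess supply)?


At P = 44:
Qd = 126 - 1*44 = 82
Qs = 15 + 2*44 = 103
Surplus = Qs - Qd = 103 - 82 = 21

21


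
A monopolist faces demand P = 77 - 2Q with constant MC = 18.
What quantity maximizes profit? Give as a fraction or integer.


TR = P*Q = (77 - 2Q)Q = 77Q - 2Q^2
MR = dTR/dQ = 77 - 4Q
Set MR = MC:
77 - 4Q = 18
59 = 4Q
Q* = 59/4 = 59/4

59/4


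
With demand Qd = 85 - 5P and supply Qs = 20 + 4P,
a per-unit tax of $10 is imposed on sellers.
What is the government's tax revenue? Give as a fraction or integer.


With tax on sellers, new supply: Qs' = 20 + 4(P - 10)
= 4P - 20
New equilibrium quantity:
Q_new = 80/3
Tax revenue = tax * Q_new = 10 * 80/3 = 800/3

800/3


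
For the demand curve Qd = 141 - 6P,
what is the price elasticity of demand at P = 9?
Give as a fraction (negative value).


dQ/dP = -6
At P = 9: Q = 141 - 6*9 = 87
E = (dQ/dP)(P/Q) = (-6)(9/87) = -18/29

-18/29


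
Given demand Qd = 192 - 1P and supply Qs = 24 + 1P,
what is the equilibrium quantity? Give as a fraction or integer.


First find equilibrium price:
192 - 1P = 24 + 1P
P* = 168/2 = 84
Then substitute into demand:
Q* = 192 - 1 * 84 = 108

108


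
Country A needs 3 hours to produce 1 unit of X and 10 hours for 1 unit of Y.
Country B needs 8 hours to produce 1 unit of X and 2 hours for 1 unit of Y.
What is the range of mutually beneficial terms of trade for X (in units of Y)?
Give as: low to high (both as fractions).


Opportunity cost of X for Country A = hours_X / hours_Y = 3/10 = 3/10 units of Y
Opportunity cost of X for Country B = hours_X / hours_Y = 8/2 = 4 units of Y
Terms of trade must be between the two opportunity costs.
Range: 3/10 to 4

3/10 to 4


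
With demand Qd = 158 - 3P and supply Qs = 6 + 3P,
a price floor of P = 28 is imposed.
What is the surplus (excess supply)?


At P = 28:
Qd = 158 - 3*28 = 74
Qs = 6 + 3*28 = 90
Surplus = Qs - Qd = 90 - 74 = 16

16


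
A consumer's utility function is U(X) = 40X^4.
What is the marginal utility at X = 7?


MU = dU/dX = 40*4*X^(4-1)
MU = 160*X^3
At X = 7:
MU = 160 * 7^3
MU = 160 * 343 = 54880

54880


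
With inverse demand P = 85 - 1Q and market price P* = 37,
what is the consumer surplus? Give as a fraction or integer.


Maximum willingness to pay (at Q=0): P_max = 85
Quantity demanded at P* = 37:
Q* = (85 - 37)/1 = 48
CS = (1/2) * Q* * (P_max - P*)
CS = (1/2) * 48 * (85 - 37)
CS = (1/2) * 48 * 48 = 1152

1152


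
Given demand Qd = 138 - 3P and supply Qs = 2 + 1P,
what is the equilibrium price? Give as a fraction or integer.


At equilibrium, Qd = Qs.
138 - 3P = 2 + 1P
138 - 2 = 3P + 1P
136 = 4P
P* = 136/4 = 34

34


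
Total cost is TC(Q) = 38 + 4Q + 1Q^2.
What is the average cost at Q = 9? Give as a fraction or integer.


TC(9) = 38 + 4*9 + 1*9^2
TC(9) = 38 + 36 + 81 = 155
AC = TC/Q = 155/9 = 155/9

155/9


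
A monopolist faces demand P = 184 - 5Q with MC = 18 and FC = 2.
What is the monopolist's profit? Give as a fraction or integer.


MR = MC: 184 - 10Q = 18
Q* = 83/5
P* = 184 - 5*83/5 = 101
Profit = (P* - MC)*Q* - FC
= (101 - 18)*83/5 - 2
= 83*83/5 - 2
= 6889/5 - 2 = 6879/5

6879/5


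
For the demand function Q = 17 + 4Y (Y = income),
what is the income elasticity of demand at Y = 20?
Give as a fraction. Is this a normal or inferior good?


dQ/dY = 4
At Y = 20: Q = 17 + 4*20 = 97
Ey = (dQ/dY)(Y/Q) = 4 * 20 / 97 = 80/97
Since Ey > 0, this is a normal good.

80/97 (normal good)


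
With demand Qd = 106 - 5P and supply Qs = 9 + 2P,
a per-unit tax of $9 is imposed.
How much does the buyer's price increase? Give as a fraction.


With a per-unit tax, the buyer's price increase depends on relative slopes.
Supply slope: d = 2, Demand slope: b = 5
Buyer's price increase = d * tax / (b + d)
= 2 * 9 / (5 + 2)
= 18 / 7 = 18/7

18/7


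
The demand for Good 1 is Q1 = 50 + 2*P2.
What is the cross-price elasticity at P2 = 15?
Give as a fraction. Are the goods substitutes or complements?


dQ1/dP2 = 2
At P2 = 15: Q1 = 50 + 2*15 = 80
Exy = (dQ1/dP2)(P2/Q1) = 2 * 15 / 80 = 3/8
Since Exy > 0, the goods are substitutes.

3/8 (substitutes)


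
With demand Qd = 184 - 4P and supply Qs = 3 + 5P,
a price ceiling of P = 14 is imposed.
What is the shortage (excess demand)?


At P = 14:
Qd = 184 - 4*14 = 128
Qs = 3 + 5*14 = 73
Shortage = Qd - Qs = 128 - 73 = 55

55


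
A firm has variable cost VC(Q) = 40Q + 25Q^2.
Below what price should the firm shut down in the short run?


AVC(Q) = VC(Q)/Q = 40 + 25Q
AVC is increasing in Q, so minimum AVC is at Q -> 0+.
Min AVC = 40
The firm should shut down if P < 40.

40


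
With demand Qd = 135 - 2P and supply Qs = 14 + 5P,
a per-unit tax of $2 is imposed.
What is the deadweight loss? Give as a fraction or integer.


Pre-tax equilibrium quantity: Q* = 703/7
Post-tax equilibrium quantity: Q_tax = 683/7
Reduction in quantity: Q* - Q_tax = 20/7
DWL = (1/2) * tax * (Q* - Q_tax)
DWL = (1/2) * 2 * 20/7 = 20/7

20/7


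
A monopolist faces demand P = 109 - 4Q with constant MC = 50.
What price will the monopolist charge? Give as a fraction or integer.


MR = 109 - 8Q
Set MR = MC: 109 - 8Q = 50
Q* = 59/8
Substitute into demand:
P* = 109 - 4*59/8 = 159/2

159/2


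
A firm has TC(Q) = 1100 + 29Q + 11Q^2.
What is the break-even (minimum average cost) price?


AC(Q) = 1100/Q + 29 + 11Q
To minimize: dAC/dQ = -1100/Q^2 + 11 = 0
Q^2 = 1100/11 = 100
Q* = 10
Min AC = 1100/10 + 29 + 11*10
Min AC = 110 + 29 + 110 = 249

249


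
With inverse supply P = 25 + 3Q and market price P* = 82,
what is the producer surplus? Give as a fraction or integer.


Minimum supply price (at Q=0): P_min = 25
Quantity supplied at P* = 82:
Q* = (82 - 25)/3 = 19
PS = (1/2) * Q* * (P* - P_min)
PS = (1/2) * 19 * (82 - 25)
PS = (1/2) * 19 * 57 = 1083/2

1083/2


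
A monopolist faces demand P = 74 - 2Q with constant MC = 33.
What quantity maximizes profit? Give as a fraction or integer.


TR = P*Q = (74 - 2Q)Q = 74Q - 2Q^2
MR = dTR/dQ = 74 - 4Q
Set MR = MC:
74 - 4Q = 33
41 = 4Q
Q* = 41/4 = 41/4

41/4


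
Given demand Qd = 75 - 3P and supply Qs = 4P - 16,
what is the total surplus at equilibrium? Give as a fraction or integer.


Find equilibrium: 75 - 3P = 4P - 16
75 + 16 = 7P
P* = 91/7 = 13
Q* = 4*13 - 16 = 36
Inverse demand: P = 25 - Q/3, so P_max = 25
Inverse supply: P = 4 + Q/4, so P_min = 4
CS = (1/2) * 36 * (25 - 13) = 216
PS = (1/2) * 36 * (13 - 4) = 162
TS = CS + PS = 216 + 162 = 378

378


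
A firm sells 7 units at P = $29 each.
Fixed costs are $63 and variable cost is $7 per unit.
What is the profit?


Total Revenue = P * Q = 29 * 7 = $203
Total Cost = FC + VC*Q = 63 + 7*7 = $112
Profit = TR - TC = 203 - 112 = $91

$91


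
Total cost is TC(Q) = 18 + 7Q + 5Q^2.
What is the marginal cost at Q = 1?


MC = dTC/dQ = 7 + 2*5*Q
At Q = 1:
MC = 7 + 10*1
MC = 7 + 10 = 17

17


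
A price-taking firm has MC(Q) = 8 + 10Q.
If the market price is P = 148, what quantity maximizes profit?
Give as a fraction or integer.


In perfect competition, profit is maximized where P = MC.
148 = 8 + 10Q
140 = 10Q
Q* = 140/10 = 14

14


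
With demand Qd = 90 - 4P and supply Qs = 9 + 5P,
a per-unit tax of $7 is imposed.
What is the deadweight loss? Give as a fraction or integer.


Pre-tax equilibrium quantity: Q* = 54
Post-tax equilibrium quantity: Q_tax = 346/9
Reduction in quantity: Q* - Q_tax = 140/9
DWL = (1/2) * tax * (Q* - Q_tax)
DWL = (1/2) * 7 * 140/9 = 490/9

490/9
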